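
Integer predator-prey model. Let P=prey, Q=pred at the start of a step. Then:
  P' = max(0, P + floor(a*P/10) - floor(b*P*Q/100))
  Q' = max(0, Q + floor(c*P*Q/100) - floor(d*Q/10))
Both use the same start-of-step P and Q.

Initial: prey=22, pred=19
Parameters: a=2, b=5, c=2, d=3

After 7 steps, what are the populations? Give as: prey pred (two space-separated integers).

Answer: 1 4

Derivation:
Step 1: prey: 22+4-20=6; pred: 19+8-5=22
Step 2: prey: 6+1-6=1; pred: 22+2-6=18
Step 3: prey: 1+0-0=1; pred: 18+0-5=13
Step 4: prey: 1+0-0=1; pred: 13+0-3=10
Step 5: prey: 1+0-0=1; pred: 10+0-3=7
Step 6: prey: 1+0-0=1; pred: 7+0-2=5
Step 7: prey: 1+0-0=1; pred: 5+0-1=4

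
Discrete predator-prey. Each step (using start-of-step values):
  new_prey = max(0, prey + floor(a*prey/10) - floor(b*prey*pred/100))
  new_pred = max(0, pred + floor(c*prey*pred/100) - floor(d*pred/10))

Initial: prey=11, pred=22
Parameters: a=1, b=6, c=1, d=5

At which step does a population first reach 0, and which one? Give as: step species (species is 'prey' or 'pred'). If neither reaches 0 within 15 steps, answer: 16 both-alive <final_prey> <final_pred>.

Answer: 1 prey

Derivation:
Step 1: prey: 11+1-14=0; pred: 22+2-11=13
First extinction: prey at step 1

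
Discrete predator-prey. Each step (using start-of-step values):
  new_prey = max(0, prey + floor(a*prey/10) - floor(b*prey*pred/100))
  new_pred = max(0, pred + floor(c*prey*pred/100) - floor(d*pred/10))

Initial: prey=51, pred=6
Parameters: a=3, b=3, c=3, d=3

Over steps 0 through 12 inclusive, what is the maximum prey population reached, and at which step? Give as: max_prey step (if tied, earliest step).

Step 1: prey: 51+15-9=57; pred: 6+9-1=14
Step 2: prey: 57+17-23=51; pred: 14+23-4=33
Step 3: prey: 51+15-50=16; pred: 33+50-9=74
Step 4: prey: 16+4-35=0; pred: 74+35-22=87
Step 5: prey: 0+0-0=0; pred: 87+0-26=61
Step 6: prey: 0+0-0=0; pred: 61+0-18=43
Step 7: prey: 0+0-0=0; pred: 43+0-12=31
Step 8: prey: 0+0-0=0; pred: 31+0-9=22
Step 9: prey: 0+0-0=0; pred: 22+0-6=16
Step 10: prey: 0+0-0=0; pred: 16+0-4=12
Step 11: prey: 0+0-0=0; pred: 12+0-3=9
Step 12: prey: 0+0-0=0; pred: 9+0-2=7
Max prey = 57 at step 1

Answer: 57 1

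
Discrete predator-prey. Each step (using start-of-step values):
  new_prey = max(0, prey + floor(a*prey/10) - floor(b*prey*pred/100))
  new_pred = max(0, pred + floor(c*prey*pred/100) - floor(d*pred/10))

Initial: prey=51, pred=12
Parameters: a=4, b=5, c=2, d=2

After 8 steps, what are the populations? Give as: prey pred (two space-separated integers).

Step 1: prey: 51+20-30=41; pred: 12+12-2=22
Step 2: prey: 41+16-45=12; pred: 22+18-4=36
Step 3: prey: 12+4-21=0; pred: 36+8-7=37
Step 4: prey: 0+0-0=0; pred: 37+0-7=30
Step 5: prey: 0+0-0=0; pred: 30+0-6=24
Step 6: prey: 0+0-0=0; pred: 24+0-4=20
Step 7: prey: 0+0-0=0; pred: 20+0-4=16
Step 8: prey: 0+0-0=0; pred: 16+0-3=13

Answer: 0 13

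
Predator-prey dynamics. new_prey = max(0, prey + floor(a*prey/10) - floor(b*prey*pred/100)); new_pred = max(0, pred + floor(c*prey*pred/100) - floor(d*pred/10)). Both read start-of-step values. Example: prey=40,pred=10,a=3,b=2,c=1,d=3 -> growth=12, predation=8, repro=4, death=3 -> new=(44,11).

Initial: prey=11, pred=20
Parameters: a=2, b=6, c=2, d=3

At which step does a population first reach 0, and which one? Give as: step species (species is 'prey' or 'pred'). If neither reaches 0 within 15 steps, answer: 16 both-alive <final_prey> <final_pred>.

Answer: 1 prey

Derivation:
Step 1: prey: 11+2-13=0; pred: 20+4-6=18
First extinction: prey at step 1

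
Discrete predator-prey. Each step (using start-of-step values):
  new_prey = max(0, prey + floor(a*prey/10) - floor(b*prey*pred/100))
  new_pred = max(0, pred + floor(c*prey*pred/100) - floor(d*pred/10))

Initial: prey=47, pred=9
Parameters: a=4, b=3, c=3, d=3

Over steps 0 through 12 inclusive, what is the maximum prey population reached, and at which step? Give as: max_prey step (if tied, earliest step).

Answer: 53 1

Derivation:
Step 1: prey: 47+18-12=53; pred: 9+12-2=19
Step 2: prey: 53+21-30=44; pred: 19+30-5=44
Step 3: prey: 44+17-58=3; pred: 44+58-13=89
Step 4: prey: 3+1-8=0; pred: 89+8-26=71
Step 5: prey: 0+0-0=0; pred: 71+0-21=50
Step 6: prey: 0+0-0=0; pred: 50+0-15=35
Step 7: prey: 0+0-0=0; pred: 35+0-10=25
Step 8: prey: 0+0-0=0; pred: 25+0-7=18
Step 9: prey: 0+0-0=0; pred: 18+0-5=13
Step 10: prey: 0+0-0=0; pred: 13+0-3=10
Step 11: prey: 0+0-0=0; pred: 10+0-3=7
Step 12: prey: 0+0-0=0; pred: 7+0-2=5
Max prey = 53 at step 1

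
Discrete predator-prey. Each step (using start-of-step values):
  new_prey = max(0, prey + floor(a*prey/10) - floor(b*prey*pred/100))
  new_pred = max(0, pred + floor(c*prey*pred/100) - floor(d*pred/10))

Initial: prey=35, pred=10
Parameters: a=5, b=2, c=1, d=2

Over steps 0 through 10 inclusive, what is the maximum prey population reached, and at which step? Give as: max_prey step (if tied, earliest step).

Step 1: prey: 35+17-7=45; pred: 10+3-2=11
Step 2: prey: 45+22-9=58; pred: 11+4-2=13
Step 3: prey: 58+29-15=72; pred: 13+7-2=18
Step 4: prey: 72+36-25=83; pred: 18+12-3=27
Step 5: prey: 83+41-44=80; pred: 27+22-5=44
Step 6: prey: 80+40-70=50; pred: 44+35-8=71
Step 7: prey: 50+25-71=4; pred: 71+35-14=92
Step 8: prey: 4+2-7=0; pred: 92+3-18=77
Step 9: prey: 0+0-0=0; pred: 77+0-15=62
Step 10: prey: 0+0-0=0; pred: 62+0-12=50
Max prey = 83 at step 4

Answer: 83 4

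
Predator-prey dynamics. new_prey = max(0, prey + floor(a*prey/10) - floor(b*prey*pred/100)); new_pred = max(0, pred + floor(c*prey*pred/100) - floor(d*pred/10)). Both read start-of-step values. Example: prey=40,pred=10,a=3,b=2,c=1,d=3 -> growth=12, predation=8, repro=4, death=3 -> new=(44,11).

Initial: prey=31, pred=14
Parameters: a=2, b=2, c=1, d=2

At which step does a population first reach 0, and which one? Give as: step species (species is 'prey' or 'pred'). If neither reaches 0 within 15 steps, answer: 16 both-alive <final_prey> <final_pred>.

Step 1: prey: 31+6-8=29; pred: 14+4-2=16
Step 2: prey: 29+5-9=25; pred: 16+4-3=17
Step 3: prey: 25+5-8=22; pred: 17+4-3=18
Step 4: prey: 22+4-7=19; pred: 18+3-3=18
Step 5: prey: 19+3-6=16; pred: 18+3-3=18
Step 6: prey: 16+3-5=14; pred: 18+2-3=17
Step 7: prey: 14+2-4=12; pred: 17+2-3=16
Step 8: prey: 12+2-3=11; pred: 16+1-3=14
Step 9: prey: 11+2-3=10; pred: 14+1-2=13
Step 10: prey: 10+2-2=10; pred: 13+1-2=12
Step 11: prey: 10+2-2=10; pred: 12+1-2=11
Step 12: prey: 10+2-2=10; pred: 11+1-2=10
Step 13: prey: 10+2-2=10; pred: 10+1-2=9
Step 14: prey: 10+2-1=11; pred: 9+0-1=8
Step 15: prey: 11+2-1=12; pred: 8+0-1=7
No extinction within 15 steps

Answer: 16 both-alive 12 7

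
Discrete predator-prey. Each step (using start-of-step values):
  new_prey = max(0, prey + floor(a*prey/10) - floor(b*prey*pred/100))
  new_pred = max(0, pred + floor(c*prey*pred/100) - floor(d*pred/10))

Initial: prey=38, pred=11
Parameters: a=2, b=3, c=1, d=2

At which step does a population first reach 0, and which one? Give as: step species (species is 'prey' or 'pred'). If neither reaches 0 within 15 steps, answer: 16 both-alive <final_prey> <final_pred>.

Step 1: prey: 38+7-12=33; pred: 11+4-2=13
Step 2: prey: 33+6-12=27; pred: 13+4-2=15
Step 3: prey: 27+5-12=20; pred: 15+4-3=16
Step 4: prey: 20+4-9=15; pred: 16+3-3=16
Step 5: prey: 15+3-7=11; pred: 16+2-3=15
Step 6: prey: 11+2-4=9; pred: 15+1-3=13
Step 7: prey: 9+1-3=7; pred: 13+1-2=12
Step 8: prey: 7+1-2=6; pred: 12+0-2=10
Step 9: prey: 6+1-1=6; pred: 10+0-2=8
Step 10: prey: 6+1-1=6; pred: 8+0-1=7
Step 11: prey: 6+1-1=6; pred: 7+0-1=6
Step 12: prey: 6+1-1=6; pred: 6+0-1=5
Step 13: prey: 6+1-0=7; pred: 5+0-1=4
Step 14: prey: 7+1-0=8; pred: 4+0-0=4
Step 15: prey: 8+1-0=9; pred: 4+0-0=4
No extinction within 15 steps

Answer: 16 both-alive 9 4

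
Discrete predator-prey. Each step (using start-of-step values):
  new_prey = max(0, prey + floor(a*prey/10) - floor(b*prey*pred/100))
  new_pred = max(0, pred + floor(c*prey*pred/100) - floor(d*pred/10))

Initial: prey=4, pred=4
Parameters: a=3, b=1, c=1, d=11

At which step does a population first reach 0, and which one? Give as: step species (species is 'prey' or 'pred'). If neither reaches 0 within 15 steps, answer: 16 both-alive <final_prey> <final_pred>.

Step 1: prey: 4+1-0=5; pred: 4+0-4=0
First extinction: pred at step 1

Answer: 1 pred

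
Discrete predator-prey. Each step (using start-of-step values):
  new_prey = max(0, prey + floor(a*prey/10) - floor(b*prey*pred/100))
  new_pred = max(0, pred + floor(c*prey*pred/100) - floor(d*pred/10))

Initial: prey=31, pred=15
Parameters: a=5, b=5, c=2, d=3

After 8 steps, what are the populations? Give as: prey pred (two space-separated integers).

Answer: 3 5

Derivation:
Step 1: prey: 31+15-23=23; pred: 15+9-4=20
Step 2: prey: 23+11-23=11; pred: 20+9-6=23
Step 3: prey: 11+5-12=4; pred: 23+5-6=22
Step 4: prey: 4+2-4=2; pred: 22+1-6=17
Step 5: prey: 2+1-1=2; pred: 17+0-5=12
Step 6: prey: 2+1-1=2; pred: 12+0-3=9
Step 7: prey: 2+1-0=3; pred: 9+0-2=7
Step 8: prey: 3+1-1=3; pred: 7+0-2=5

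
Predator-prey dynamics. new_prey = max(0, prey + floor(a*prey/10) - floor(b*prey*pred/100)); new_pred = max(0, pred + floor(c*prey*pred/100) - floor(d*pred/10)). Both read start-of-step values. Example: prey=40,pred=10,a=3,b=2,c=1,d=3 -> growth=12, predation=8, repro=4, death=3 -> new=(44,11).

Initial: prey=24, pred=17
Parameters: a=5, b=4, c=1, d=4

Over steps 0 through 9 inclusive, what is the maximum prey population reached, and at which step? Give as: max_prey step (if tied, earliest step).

Answer: 78 9

Derivation:
Step 1: prey: 24+12-16=20; pred: 17+4-6=15
Step 2: prey: 20+10-12=18; pred: 15+3-6=12
Step 3: prey: 18+9-8=19; pred: 12+2-4=10
Step 4: prey: 19+9-7=21; pred: 10+1-4=7
Step 5: prey: 21+10-5=26; pred: 7+1-2=6
Step 6: prey: 26+13-6=33; pred: 6+1-2=5
Step 7: prey: 33+16-6=43; pred: 5+1-2=4
Step 8: prey: 43+21-6=58; pred: 4+1-1=4
Step 9: prey: 58+29-9=78; pred: 4+2-1=5
Max prey = 78 at step 9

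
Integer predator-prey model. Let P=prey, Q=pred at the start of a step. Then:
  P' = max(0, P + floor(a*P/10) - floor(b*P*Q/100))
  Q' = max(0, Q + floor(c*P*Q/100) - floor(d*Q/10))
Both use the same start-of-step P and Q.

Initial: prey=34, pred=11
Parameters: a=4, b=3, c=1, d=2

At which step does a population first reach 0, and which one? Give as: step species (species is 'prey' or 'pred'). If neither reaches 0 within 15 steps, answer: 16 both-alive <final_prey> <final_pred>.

Step 1: prey: 34+13-11=36; pred: 11+3-2=12
Step 2: prey: 36+14-12=38; pred: 12+4-2=14
Step 3: prey: 38+15-15=38; pred: 14+5-2=17
Step 4: prey: 38+15-19=34; pred: 17+6-3=20
Step 5: prey: 34+13-20=27; pred: 20+6-4=22
Step 6: prey: 27+10-17=20; pred: 22+5-4=23
Step 7: prey: 20+8-13=15; pred: 23+4-4=23
Step 8: prey: 15+6-10=11; pred: 23+3-4=22
Step 9: prey: 11+4-7=8; pred: 22+2-4=20
Step 10: prey: 8+3-4=7; pred: 20+1-4=17
Step 11: prey: 7+2-3=6; pred: 17+1-3=15
Step 12: prey: 6+2-2=6; pred: 15+0-3=12
Step 13: prey: 6+2-2=6; pred: 12+0-2=10
Step 14: prey: 6+2-1=7; pred: 10+0-2=8
Step 15: prey: 7+2-1=8; pred: 8+0-1=7
No extinction within 15 steps

Answer: 16 both-alive 8 7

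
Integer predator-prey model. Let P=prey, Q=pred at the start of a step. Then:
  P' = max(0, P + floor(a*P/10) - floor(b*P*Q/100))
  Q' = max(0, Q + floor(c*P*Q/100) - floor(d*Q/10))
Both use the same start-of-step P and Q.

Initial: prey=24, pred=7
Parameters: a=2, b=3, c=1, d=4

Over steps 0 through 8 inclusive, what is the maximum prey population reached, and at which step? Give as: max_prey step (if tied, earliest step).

Step 1: prey: 24+4-5=23; pred: 7+1-2=6
Step 2: prey: 23+4-4=23; pred: 6+1-2=5
Step 3: prey: 23+4-3=24; pred: 5+1-2=4
Step 4: prey: 24+4-2=26; pred: 4+0-1=3
Step 5: prey: 26+5-2=29; pred: 3+0-1=2
Step 6: prey: 29+5-1=33; pred: 2+0-0=2
Step 7: prey: 33+6-1=38; pred: 2+0-0=2
Step 8: prey: 38+7-2=43; pred: 2+0-0=2
Max prey = 43 at step 8

Answer: 43 8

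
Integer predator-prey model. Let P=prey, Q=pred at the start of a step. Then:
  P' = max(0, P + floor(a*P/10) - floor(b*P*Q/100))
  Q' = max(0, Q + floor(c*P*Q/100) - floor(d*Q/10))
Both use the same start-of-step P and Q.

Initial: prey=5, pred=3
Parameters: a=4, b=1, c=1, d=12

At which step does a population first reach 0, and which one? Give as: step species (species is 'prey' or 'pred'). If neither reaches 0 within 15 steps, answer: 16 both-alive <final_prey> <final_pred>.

Step 1: prey: 5+2-0=7; pred: 3+0-3=0
First extinction: pred at step 1

Answer: 1 pred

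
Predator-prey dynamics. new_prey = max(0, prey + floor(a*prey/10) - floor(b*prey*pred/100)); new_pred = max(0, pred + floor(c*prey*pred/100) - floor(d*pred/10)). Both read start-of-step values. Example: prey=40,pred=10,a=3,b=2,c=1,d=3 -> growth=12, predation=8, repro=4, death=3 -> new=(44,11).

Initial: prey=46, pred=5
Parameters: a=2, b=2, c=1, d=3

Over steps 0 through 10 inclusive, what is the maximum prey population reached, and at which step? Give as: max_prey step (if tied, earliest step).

Answer: 58 3

Derivation:
Step 1: prey: 46+9-4=51; pred: 5+2-1=6
Step 2: prey: 51+10-6=55; pred: 6+3-1=8
Step 3: prey: 55+11-8=58; pred: 8+4-2=10
Step 4: prey: 58+11-11=58; pred: 10+5-3=12
Step 5: prey: 58+11-13=56; pred: 12+6-3=15
Step 6: prey: 56+11-16=51; pred: 15+8-4=19
Step 7: prey: 51+10-19=42; pred: 19+9-5=23
Step 8: prey: 42+8-19=31; pred: 23+9-6=26
Step 9: prey: 31+6-16=21; pred: 26+8-7=27
Step 10: prey: 21+4-11=14; pred: 27+5-8=24
Max prey = 58 at step 3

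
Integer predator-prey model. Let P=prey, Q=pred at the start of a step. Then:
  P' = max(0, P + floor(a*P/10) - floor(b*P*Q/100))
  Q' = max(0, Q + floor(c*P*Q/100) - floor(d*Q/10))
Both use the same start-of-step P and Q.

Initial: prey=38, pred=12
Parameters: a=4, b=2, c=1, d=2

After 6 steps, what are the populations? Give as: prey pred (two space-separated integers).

Answer: 25 45

Derivation:
Step 1: prey: 38+15-9=44; pred: 12+4-2=14
Step 2: prey: 44+17-12=49; pred: 14+6-2=18
Step 3: prey: 49+19-17=51; pred: 18+8-3=23
Step 4: prey: 51+20-23=48; pred: 23+11-4=30
Step 5: prey: 48+19-28=39; pred: 30+14-6=38
Step 6: prey: 39+15-29=25; pred: 38+14-7=45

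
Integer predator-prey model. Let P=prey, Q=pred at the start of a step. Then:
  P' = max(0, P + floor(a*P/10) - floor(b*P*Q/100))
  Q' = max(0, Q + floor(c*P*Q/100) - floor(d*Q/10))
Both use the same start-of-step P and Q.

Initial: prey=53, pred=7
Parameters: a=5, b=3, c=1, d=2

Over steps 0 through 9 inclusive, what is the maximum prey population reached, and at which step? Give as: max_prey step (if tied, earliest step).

Step 1: prey: 53+26-11=68; pred: 7+3-1=9
Step 2: prey: 68+34-18=84; pred: 9+6-1=14
Step 3: prey: 84+42-35=91; pred: 14+11-2=23
Step 4: prey: 91+45-62=74; pred: 23+20-4=39
Step 5: prey: 74+37-86=25; pred: 39+28-7=60
Step 6: prey: 25+12-45=0; pred: 60+15-12=63
Step 7: prey: 0+0-0=0; pred: 63+0-12=51
Step 8: prey: 0+0-0=0; pred: 51+0-10=41
Step 9: prey: 0+0-0=0; pred: 41+0-8=33
Max prey = 91 at step 3

Answer: 91 3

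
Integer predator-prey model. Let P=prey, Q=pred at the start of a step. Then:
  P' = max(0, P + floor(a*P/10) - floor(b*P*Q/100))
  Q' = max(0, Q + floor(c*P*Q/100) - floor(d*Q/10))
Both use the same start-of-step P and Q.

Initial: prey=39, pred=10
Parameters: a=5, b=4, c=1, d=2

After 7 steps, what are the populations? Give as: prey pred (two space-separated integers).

Answer: 8 25

Derivation:
Step 1: prey: 39+19-15=43; pred: 10+3-2=11
Step 2: prey: 43+21-18=46; pred: 11+4-2=13
Step 3: prey: 46+23-23=46; pred: 13+5-2=16
Step 4: prey: 46+23-29=40; pred: 16+7-3=20
Step 5: prey: 40+20-32=28; pred: 20+8-4=24
Step 6: prey: 28+14-26=16; pred: 24+6-4=26
Step 7: prey: 16+8-16=8; pred: 26+4-5=25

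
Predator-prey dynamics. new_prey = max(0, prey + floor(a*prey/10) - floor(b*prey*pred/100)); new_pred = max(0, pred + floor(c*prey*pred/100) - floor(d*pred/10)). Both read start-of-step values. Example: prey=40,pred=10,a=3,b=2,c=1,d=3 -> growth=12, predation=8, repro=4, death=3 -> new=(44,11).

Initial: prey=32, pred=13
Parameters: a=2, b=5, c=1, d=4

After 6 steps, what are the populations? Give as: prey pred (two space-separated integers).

Answer: 7 2

Derivation:
Step 1: prey: 32+6-20=18; pred: 13+4-5=12
Step 2: prey: 18+3-10=11; pred: 12+2-4=10
Step 3: prey: 11+2-5=8; pred: 10+1-4=7
Step 4: prey: 8+1-2=7; pred: 7+0-2=5
Step 5: prey: 7+1-1=7; pred: 5+0-2=3
Step 6: prey: 7+1-1=7; pred: 3+0-1=2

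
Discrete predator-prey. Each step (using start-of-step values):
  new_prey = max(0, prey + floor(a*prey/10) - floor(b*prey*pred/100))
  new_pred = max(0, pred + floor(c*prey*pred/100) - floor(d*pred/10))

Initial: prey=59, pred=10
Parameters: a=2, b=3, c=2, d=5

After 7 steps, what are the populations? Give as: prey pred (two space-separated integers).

Answer: 2 4

Derivation:
Step 1: prey: 59+11-17=53; pred: 10+11-5=16
Step 2: prey: 53+10-25=38; pred: 16+16-8=24
Step 3: prey: 38+7-27=18; pred: 24+18-12=30
Step 4: prey: 18+3-16=5; pred: 30+10-15=25
Step 5: prey: 5+1-3=3; pred: 25+2-12=15
Step 6: prey: 3+0-1=2; pred: 15+0-7=8
Step 7: prey: 2+0-0=2; pred: 8+0-4=4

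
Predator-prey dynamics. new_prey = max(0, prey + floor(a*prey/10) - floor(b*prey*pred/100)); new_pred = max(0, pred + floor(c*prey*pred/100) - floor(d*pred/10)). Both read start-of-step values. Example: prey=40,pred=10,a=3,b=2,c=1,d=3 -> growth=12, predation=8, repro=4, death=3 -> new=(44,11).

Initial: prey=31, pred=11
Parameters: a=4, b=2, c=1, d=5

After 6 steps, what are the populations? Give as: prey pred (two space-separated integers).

Answer: 112 11

Derivation:
Step 1: prey: 31+12-6=37; pred: 11+3-5=9
Step 2: prey: 37+14-6=45; pred: 9+3-4=8
Step 3: prey: 45+18-7=56; pred: 8+3-4=7
Step 4: prey: 56+22-7=71; pred: 7+3-3=7
Step 5: prey: 71+28-9=90; pred: 7+4-3=8
Step 6: prey: 90+36-14=112; pred: 8+7-4=11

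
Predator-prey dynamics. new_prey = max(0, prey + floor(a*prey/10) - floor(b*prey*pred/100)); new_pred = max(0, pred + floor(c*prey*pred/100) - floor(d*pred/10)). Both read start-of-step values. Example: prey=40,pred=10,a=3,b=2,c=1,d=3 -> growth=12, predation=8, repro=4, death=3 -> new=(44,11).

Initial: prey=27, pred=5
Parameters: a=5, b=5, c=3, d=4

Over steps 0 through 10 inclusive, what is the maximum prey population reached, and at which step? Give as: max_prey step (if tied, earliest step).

Step 1: prey: 27+13-6=34; pred: 5+4-2=7
Step 2: prey: 34+17-11=40; pred: 7+7-2=12
Step 3: prey: 40+20-24=36; pred: 12+14-4=22
Step 4: prey: 36+18-39=15; pred: 22+23-8=37
Step 5: prey: 15+7-27=0; pred: 37+16-14=39
Step 6: prey: 0+0-0=0; pred: 39+0-15=24
Step 7: prey: 0+0-0=0; pred: 24+0-9=15
Step 8: prey: 0+0-0=0; pred: 15+0-6=9
Step 9: prey: 0+0-0=0; pred: 9+0-3=6
Step 10: prey: 0+0-0=0; pred: 6+0-2=4
Max prey = 40 at step 2

Answer: 40 2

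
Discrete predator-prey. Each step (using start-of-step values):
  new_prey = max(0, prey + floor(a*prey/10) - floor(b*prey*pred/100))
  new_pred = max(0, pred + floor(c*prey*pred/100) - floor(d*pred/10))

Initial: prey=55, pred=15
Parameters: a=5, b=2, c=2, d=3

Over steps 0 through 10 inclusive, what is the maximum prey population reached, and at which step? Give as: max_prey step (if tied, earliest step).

Step 1: prey: 55+27-16=66; pred: 15+16-4=27
Step 2: prey: 66+33-35=64; pred: 27+35-8=54
Step 3: prey: 64+32-69=27; pred: 54+69-16=107
Step 4: prey: 27+13-57=0; pred: 107+57-32=132
Step 5: prey: 0+0-0=0; pred: 132+0-39=93
Step 6: prey: 0+0-0=0; pred: 93+0-27=66
Step 7: prey: 0+0-0=0; pred: 66+0-19=47
Step 8: prey: 0+0-0=0; pred: 47+0-14=33
Step 9: prey: 0+0-0=0; pred: 33+0-9=24
Step 10: prey: 0+0-0=0; pred: 24+0-7=17
Max prey = 66 at step 1

Answer: 66 1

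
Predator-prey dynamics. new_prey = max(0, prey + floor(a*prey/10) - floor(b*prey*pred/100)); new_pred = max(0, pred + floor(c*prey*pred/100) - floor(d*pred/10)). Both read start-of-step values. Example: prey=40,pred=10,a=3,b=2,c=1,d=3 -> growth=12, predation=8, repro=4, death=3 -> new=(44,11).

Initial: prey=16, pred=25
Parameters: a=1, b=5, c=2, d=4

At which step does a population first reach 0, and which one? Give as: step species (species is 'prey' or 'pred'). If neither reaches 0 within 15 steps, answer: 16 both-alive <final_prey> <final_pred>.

Step 1: prey: 16+1-20=0; pred: 25+8-10=23
First extinction: prey at step 1

Answer: 1 prey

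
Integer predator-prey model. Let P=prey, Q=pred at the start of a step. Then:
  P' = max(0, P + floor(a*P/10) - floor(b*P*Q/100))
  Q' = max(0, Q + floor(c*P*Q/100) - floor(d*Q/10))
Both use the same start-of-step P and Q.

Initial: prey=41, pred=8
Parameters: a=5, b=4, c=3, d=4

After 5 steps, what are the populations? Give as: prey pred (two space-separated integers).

Step 1: prey: 41+20-13=48; pred: 8+9-3=14
Step 2: prey: 48+24-26=46; pred: 14+20-5=29
Step 3: prey: 46+23-53=16; pred: 29+40-11=58
Step 4: prey: 16+8-37=0; pred: 58+27-23=62
Step 5: prey: 0+0-0=0; pred: 62+0-24=38

Answer: 0 38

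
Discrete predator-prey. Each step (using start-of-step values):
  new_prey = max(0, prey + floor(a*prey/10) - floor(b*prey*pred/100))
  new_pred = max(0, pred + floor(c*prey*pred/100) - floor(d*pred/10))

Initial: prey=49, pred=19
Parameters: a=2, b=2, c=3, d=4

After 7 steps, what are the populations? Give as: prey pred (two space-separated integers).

Answer: 0 11

Derivation:
Step 1: prey: 49+9-18=40; pred: 19+27-7=39
Step 2: prey: 40+8-31=17; pred: 39+46-15=70
Step 3: prey: 17+3-23=0; pred: 70+35-28=77
Step 4: prey: 0+0-0=0; pred: 77+0-30=47
Step 5: prey: 0+0-0=0; pred: 47+0-18=29
Step 6: prey: 0+0-0=0; pred: 29+0-11=18
Step 7: prey: 0+0-0=0; pred: 18+0-7=11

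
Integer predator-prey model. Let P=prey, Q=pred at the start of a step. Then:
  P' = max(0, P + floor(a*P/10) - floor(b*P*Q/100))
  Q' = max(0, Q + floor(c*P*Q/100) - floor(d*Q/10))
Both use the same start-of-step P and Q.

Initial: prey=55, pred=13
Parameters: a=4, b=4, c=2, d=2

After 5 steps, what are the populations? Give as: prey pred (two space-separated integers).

Answer: 0 34

Derivation:
Step 1: prey: 55+22-28=49; pred: 13+14-2=25
Step 2: prey: 49+19-49=19; pred: 25+24-5=44
Step 3: prey: 19+7-33=0; pred: 44+16-8=52
Step 4: prey: 0+0-0=0; pred: 52+0-10=42
Step 5: prey: 0+0-0=0; pred: 42+0-8=34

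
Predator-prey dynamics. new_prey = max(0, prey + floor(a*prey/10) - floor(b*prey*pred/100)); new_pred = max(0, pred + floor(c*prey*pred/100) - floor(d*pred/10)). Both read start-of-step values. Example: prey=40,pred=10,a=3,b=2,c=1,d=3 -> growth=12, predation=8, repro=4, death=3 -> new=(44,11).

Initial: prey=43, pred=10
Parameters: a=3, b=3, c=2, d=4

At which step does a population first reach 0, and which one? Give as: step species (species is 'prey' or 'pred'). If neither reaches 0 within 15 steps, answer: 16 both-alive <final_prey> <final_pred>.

Answer: 16 both-alive 1 2

Derivation:
Step 1: prey: 43+12-12=43; pred: 10+8-4=14
Step 2: prey: 43+12-18=37; pred: 14+12-5=21
Step 3: prey: 37+11-23=25; pred: 21+15-8=28
Step 4: prey: 25+7-21=11; pred: 28+14-11=31
Step 5: prey: 11+3-10=4; pred: 31+6-12=25
Step 6: prey: 4+1-3=2; pred: 25+2-10=17
Step 7: prey: 2+0-1=1; pred: 17+0-6=11
Step 8: prey: 1+0-0=1; pred: 11+0-4=7
Step 9: prey: 1+0-0=1; pred: 7+0-2=5
Step 10: prey: 1+0-0=1; pred: 5+0-2=3
Step 11: prey: 1+0-0=1; pred: 3+0-1=2
Step 12: prey: 1+0-0=1; pred: 2+0-0=2
Steps 13-15: state stable at prey=1, pred=2 (no change)
No extinction within 15 steps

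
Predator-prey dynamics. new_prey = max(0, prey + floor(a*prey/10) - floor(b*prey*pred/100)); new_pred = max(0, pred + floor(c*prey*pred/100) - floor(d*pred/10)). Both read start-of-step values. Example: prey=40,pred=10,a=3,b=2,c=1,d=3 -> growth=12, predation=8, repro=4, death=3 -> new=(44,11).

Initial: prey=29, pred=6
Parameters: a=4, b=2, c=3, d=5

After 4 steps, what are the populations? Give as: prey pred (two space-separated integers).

Answer: 51 45

Derivation:
Step 1: prey: 29+11-3=37; pred: 6+5-3=8
Step 2: prey: 37+14-5=46; pred: 8+8-4=12
Step 3: prey: 46+18-11=53; pred: 12+16-6=22
Step 4: prey: 53+21-23=51; pred: 22+34-11=45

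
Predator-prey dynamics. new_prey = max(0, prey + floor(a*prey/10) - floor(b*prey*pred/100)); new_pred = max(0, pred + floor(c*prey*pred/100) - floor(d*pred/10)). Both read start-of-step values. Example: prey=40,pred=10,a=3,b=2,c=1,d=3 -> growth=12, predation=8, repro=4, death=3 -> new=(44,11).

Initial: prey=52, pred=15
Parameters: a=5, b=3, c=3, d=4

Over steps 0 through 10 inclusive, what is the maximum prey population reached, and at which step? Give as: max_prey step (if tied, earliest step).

Step 1: prey: 52+26-23=55; pred: 15+23-6=32
Step 2: prey: 55+27-52=30; pred: 32+52-12=72
Step 3: prey: 30+15-64=0; pred: 72+64-28=108
Step 4: prey: 0+0-0=0; pred: 108+0-43=65
Step 5: prey: 0+0-0=0; pred: 65+0-26=39
Step 6: prey: 0+0-0=0; pred: 39+0-15=24
Step 7: prey: 0+0-0=0; pred: 24+0-9=15
Step 8: prey: 0+0-0=0; pred: 15+0-6=9
Step 9: prey: 0+0-0=0; pred: 9+0-3=6
Step 10: prey: 0+0-0=0; pred: 6+0-2=4
Max prey = 55 at step 1

Answer: 55 1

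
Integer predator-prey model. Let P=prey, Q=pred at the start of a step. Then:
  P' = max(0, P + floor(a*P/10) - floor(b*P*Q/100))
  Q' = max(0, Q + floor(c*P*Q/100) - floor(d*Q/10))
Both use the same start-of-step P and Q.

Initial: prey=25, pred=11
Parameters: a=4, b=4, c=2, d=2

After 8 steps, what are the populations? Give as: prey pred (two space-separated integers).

Step 1: prey: 25+10-11=24; pred: 11+5-2=14
Step 2: prey: 24+9-13=20; pred: 14+6-2=18
Step 3: prey: 20+8-14=14; pred: 18+7-3=22
Step 4: prey: 14+5-12=7; pred: 22+6-4=24
Step 5: prey: 7+2-6=3; pred: 24+3-4=23
Step 6: prey: 3+1-2=2; pred: 23+1-4=20
Step 7: prey: 2+0-1=1; pred: 20+0-4=16
Step 8: prey: 1+0-0=1; pred: 16+0-3=13

Answer: 1 13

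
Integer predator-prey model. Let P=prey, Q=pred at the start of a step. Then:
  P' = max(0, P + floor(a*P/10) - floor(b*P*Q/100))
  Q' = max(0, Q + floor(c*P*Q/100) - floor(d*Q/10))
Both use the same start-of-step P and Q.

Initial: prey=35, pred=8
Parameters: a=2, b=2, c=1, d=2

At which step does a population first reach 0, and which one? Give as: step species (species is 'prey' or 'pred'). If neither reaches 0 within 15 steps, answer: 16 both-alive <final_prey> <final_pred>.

Step 1: prey: 35+7-5=37; pred: 8+2-1=9
Step 2: prey: 37+7-6=38; pred: 9+3-1=11
Step 3: prey: 38+7-8=37; pred: 11+4-2=13
Step 4: prey: 37+7-9=35; pred: 13+4-2=15
Step 5: prey: 35+7-10=32; pred: 15+5-3=17
Step 6: prey: 32+6-10=28; pred: 17+5-3=19
Step 7: prey: 28+5-10=23; pred: 19+5-3=21
Step 8: prey: 23+4-9=18; pred: 21+4-4=21
Step 9: prey: 18+3-7=14; pred: 21+3-4=20
Step 10: prey: 14+2-5=11; pred: 20+2-4=18
Step 11: prey: 11+2-3=10; pred: 18+1-3=16
Step 12: prey: 10+2-3=9; pred: 16+1-3=14
Step 13: prey: 9+1-2=8; pred: 14+1-2=13
Step 14: prey: 8+1-2=7; pred: 13+1-2=12
Step 15: prey: 7+1-1=7; pred: 12+0-2=10
No extinction within 15 steps

Answer: 16 both-alive 7 10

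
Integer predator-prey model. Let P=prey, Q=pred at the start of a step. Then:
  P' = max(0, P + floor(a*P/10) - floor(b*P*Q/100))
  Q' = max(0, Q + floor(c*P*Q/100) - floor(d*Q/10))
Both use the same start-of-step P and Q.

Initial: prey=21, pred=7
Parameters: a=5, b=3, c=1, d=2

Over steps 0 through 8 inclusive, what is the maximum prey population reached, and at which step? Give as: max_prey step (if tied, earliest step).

Step 1: prey: 21+10-4=27; pred: 7+1-1=7
Step 2: prey: 27+13-5=35; pred: 7+1-1=7
Step 3: prey: 35+17-7=45; pred: 7+2-1=8
Step 4: prey: 45+22-10=57; pred: 8+3-1=10
Step 5: prey: 57+28-17=68; pred: 10+5-2=13
Step 6: prey: 68+34-26=76; pred: 13+8-2=19
Step 7: prey: 76+38-43=71; pred: 19+14-3=30
Step 8: prey: 71+35-63=43; pred: 30+21-6=45
Max prey = 76 at step 6

Answer: 76 6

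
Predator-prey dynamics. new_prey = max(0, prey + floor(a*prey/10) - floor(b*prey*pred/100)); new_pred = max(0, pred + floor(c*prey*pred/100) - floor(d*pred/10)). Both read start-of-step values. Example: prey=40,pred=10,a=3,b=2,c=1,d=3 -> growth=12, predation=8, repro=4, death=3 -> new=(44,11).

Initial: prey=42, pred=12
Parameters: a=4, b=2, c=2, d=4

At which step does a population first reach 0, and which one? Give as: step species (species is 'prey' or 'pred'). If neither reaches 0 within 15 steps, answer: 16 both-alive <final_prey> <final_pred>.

Answer: 16 both-alive 1 2

Derivation:
Step 1: prey: 42+16-10=48; pred: 12+10-4=18
Step 2: prey: 48+19-17=50; pred: 18+17-7=28
Step 3: prey: 50+20-28=42; pred: 28+28-11=45
Step 4: prey: 42+16-37=21; pred: 45+37-18=64
Step 5: prey: 21+8-26=3; pred: 64+26-25=65
Step 6: prey: 3+1-3=1; pred: 65+3-26=42
Step 7: prey: 1+0-0=1; pred: 42+0-16=26
Step 8: prey: 1+0-0=1; pred: 26+0-10=16
Step 9: prey: 1+0-0=1; pred: 16+0-6=10
Step 10: prey: 1+0-0=1; pred: 10+0-4=6
Step 11: prey: 1+0-0=1; pred: 6+0-2=4
Step 12: prey: 1+0-0=1; pred: 4+0-1=3
Step 13: prey: 1+0-0=1; pred: 3+0-1=2
Step 14: prey: 1+0-0=1; pred: 2+0-0=2
Steps 15-15: state stable at prey=1, pred=2 (no change)
No extinction within 15 steps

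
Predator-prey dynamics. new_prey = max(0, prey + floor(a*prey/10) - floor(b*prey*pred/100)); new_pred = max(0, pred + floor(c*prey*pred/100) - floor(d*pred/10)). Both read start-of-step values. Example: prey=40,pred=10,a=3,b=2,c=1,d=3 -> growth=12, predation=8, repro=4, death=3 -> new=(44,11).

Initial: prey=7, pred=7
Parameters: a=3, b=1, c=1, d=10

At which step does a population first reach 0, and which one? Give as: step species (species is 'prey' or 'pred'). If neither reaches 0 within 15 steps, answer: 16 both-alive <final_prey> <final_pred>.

Answer: 1 pred

Derivation:
Step 1: prey: 7+2-0=9; pred: 7+0-7=0
First extinction: pred at step 1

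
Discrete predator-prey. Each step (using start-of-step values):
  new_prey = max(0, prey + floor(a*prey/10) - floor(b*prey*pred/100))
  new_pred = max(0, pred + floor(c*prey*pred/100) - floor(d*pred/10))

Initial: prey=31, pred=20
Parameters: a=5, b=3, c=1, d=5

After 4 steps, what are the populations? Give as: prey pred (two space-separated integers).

Answer: 41 7

Derivation:
Step 1: prey: 31+15-18=28; pred: 20+6-10=16
Step 2: prey: 28+14-13=29; pred: 16+4-8=12
Step 3: prey: 29+14-10=33; pred: 12+3-6=9
Step 4: prey: 33+16-8=41; pred: 9+2-4=7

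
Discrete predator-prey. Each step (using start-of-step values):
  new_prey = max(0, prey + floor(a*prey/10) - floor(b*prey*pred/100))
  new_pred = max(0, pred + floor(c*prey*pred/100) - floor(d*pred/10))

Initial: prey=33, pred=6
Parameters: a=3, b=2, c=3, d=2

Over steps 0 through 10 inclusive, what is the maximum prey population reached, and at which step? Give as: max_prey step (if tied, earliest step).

Step 1: prey: 33+9-3=39; pred: 6+5-1=10
Step 2: prey: 39+11-7=43; pred: 10+11-2=19
Step 3: prey: 43+12-16=39; pred: 19+24-3=40
Step 4: prey: 39+11-31=19; pred: 40+46-8=78
Step 5: prey: 19+5-29=0; pred: 78+44-15=107
Step 6: prey: 0+0-0=0; pred: 107+0-21=86
Step 7: prey: 0+0-0=0; pred: 86+0-17=69
Step 8: prey: 0+0-0=0; pred: 69+0-13=56
Step 9: prey: 0+0-0=0; pred: 56+0-11=45
Step 10: prey: 0+0-0=0; pred: 45+0-9=36
Max prey = 43 at step 2

Answer: 43 2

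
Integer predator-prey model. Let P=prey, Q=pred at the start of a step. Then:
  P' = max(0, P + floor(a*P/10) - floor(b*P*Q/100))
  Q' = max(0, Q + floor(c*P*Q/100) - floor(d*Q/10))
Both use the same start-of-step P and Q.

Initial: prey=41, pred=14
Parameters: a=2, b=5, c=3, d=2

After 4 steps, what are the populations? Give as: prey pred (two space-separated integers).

Answer: 0 28

Derivation:
Step 1: prey: 41+8-28=21; pred: 14+17-2=29
Step 2: prey: 21+4-30=0; pred: 29+18-5=42
Step 3: prey: 0+0-0=0; pred: 42+0-8=34
Step 4: prey: 0+0-0=0; pred: 34+0-6=28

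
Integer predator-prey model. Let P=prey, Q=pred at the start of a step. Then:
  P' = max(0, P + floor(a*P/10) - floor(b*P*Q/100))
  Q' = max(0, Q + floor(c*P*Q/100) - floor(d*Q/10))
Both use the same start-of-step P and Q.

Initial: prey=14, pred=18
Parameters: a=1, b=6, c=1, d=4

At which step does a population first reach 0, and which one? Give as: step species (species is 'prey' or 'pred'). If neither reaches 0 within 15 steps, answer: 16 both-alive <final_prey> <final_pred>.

Answer: 1 prey

Derivation:
Step 1: prey: 14+1-15=0; pred: 18+2-7=13
First extinction: prey at step 1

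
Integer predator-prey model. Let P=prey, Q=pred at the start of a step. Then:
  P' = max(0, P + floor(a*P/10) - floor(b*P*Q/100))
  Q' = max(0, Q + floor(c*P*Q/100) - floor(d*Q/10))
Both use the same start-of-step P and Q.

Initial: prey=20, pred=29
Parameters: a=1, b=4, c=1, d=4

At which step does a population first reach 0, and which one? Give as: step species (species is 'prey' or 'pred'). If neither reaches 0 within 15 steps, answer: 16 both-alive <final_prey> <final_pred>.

Step 1: prey: 20+2-23=0; pred: 29+5-11=23
First extinction: prey at step 1

Answer: 1 prey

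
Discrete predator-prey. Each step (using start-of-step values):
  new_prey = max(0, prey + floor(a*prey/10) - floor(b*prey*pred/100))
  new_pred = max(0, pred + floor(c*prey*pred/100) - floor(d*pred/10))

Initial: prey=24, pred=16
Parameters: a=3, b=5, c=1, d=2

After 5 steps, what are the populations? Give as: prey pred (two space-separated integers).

Step 1: prey: 24+7-19=12; pred: 16+3-3=16
Step 2: prey: 12+3-9=6; pred: 16+1-3=14
Step 3: prey: 6+1-4=3; pred: 14+0-2=12
Step 4: prey: 3+0-1=2; pred: 12+0-2=10
Step 5: prey: 2+0-1=1; pred: 10+0-2=8

Answer: 1 8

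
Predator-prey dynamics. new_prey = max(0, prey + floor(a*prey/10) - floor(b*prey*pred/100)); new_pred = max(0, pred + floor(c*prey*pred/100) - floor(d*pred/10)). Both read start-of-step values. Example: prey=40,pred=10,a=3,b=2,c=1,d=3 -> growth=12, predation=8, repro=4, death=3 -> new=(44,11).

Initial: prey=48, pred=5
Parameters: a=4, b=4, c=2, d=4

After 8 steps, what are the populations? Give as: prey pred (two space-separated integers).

Step 1: prey: 48+19-9=58; pred: 5+4-2=7
Step 2: prey: 58+23-16=65; pred: 7+8-2=13
Step 3: prey: 65+26-33=58; pred: 13+16-5=24
Step 4: prey: 58+23-55=26; pred: 24+27-9=42
Step 5: prey: 26+10-43=0; pred: 42+21-16=47
Step 6: prey: 0+0-0=0; pred: 47+0-18=29
Step 7: prey: 0+0-0=0; pred: 29+0-11=18
Step 8: prey: 0+0-0=0; pred: 18+0-7=11

Answer: 0 11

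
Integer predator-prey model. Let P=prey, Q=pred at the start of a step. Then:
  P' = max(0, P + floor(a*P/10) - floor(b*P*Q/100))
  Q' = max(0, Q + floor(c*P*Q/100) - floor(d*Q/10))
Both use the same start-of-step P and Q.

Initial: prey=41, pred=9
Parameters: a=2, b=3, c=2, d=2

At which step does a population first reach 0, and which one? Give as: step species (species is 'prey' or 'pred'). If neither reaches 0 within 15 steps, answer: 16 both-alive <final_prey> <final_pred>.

Answer: 16 both-alive 1 5

Derivation:
Step 1: prey: 41+8-11=38; pred: 9+7-1=15
Step 2: prey: 38+7-17=28; pred: 15+11-3=23
Step 3: prey: 28+5-19=14; pred: 23+12-4=31
Step 4: prey: 14+2-13=3; pred: 31+8-6=33
Step 5: prey: 3+0-2=1; pred: 33+1-6=28
Step 6: prey: 1+0-0=1; pred: 28+0-5=23
Step 7: prey: 1+0-0=1; pred: 23+0-4=19
Step 8: prey: 1+0-0=1; pred: 19+0-3=16
Step 9: prey: 1+0-0=1; pred: 16+0-3=13
Step 10: prey: 1+0-0=1; pred: 13+0-2=11
Step 11: prey: 1+0-0=1; pred: 11+0-2=9
Step 12: prey: 1+0-0=1; pred: 9+0-1=8
Step 13: prey: 1+0-0=1; pred: 8+0-1=7
Step 14: prey: 1+0-0=1; pred: 7+0-1=6
Step 15: prey: 1+0-0=1; pred: 6+0-1=5
No extinction within 15 steps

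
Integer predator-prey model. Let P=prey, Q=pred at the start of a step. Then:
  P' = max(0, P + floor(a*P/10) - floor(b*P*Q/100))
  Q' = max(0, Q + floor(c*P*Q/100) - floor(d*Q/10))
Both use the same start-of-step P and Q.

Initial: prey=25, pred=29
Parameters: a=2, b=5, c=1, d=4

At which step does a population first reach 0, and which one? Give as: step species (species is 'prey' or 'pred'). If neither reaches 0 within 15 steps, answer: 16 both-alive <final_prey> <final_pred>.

Step 1: prey: 25+5-36=0; pred: 29+7-11=25
First extinction: prey at step 1

Answer: 1 prey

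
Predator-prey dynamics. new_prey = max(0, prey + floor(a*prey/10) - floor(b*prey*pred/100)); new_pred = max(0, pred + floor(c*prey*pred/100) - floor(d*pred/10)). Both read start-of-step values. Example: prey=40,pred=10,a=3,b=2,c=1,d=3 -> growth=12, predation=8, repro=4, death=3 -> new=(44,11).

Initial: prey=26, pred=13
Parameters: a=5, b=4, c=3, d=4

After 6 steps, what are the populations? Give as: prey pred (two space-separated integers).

Answer: 1 12

Derivation:
Step 1: prey: 26+13-13=26; pred: 13+10-5=18
Step 2: prey: 26+13-18=21; pred: 18+14-7=25
Step 3: prey: 21+10-21=10; pred: 25+15-10=30
Step 4: prey: 10+5-12=3; pred: 30+9-12=27
Step 5: prey: 3+1-3=1; pred: 27+2-10=19
Step 6: prey: 1+0-0=1; pred: 19+0-7=12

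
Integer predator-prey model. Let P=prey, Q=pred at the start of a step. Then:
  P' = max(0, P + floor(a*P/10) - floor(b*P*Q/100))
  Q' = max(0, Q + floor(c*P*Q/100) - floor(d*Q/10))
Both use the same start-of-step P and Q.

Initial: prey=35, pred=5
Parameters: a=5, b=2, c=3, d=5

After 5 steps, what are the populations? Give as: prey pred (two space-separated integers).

Step 1: prey: 35+17-3=49; pred: 5+5-2=8
Step 2: prey: 49+24-7=66; pred: 8+11-4=15
Step 3: prey: 66+33-19=80; pred: 15+29-7=37
Step 4: prey: 80+40-59=61; pred: 37+88-18=107
Step 5: prey: 61+30-130=0; pred: 107+195-53=249

Answer: 0 249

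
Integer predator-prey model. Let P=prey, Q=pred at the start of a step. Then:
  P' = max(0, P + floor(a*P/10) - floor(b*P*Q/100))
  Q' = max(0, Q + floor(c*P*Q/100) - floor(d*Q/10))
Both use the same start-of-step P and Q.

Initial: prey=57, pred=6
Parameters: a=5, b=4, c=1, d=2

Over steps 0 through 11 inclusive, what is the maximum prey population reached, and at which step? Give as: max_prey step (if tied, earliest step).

Step 1: prey: 57+28-13=72; pred: 6+3-1=8
Step 2: prey: 72+36-23=85; pred: 8+5-1=12
Step 3: prey: 85+42-40=87; pred: 12+10-2=20
Step 4: prey: 87+43-69=61; pred: 20+17-4=33
Step 5: prey: 61+30-80=11; pred: 33+20-6=47
Step 6: prey: 11+5-20=0; pred: 47+5-9=43
Step 7: prey: 0+0-0=0; pred: 43+0-8=35
Step 8: prey: 0+0-0=0; pred: 35+0-7=28
Step 9: prey: 0+0-0=0; pred: 28+0-5=23
Step 10: prey: 0+0-0=0; pred: 23+0-4=19
Step 11: prey: 0+0-0=0; pred: 19+0-3=16
Max prey = 87 at step 3

Answer: 87 3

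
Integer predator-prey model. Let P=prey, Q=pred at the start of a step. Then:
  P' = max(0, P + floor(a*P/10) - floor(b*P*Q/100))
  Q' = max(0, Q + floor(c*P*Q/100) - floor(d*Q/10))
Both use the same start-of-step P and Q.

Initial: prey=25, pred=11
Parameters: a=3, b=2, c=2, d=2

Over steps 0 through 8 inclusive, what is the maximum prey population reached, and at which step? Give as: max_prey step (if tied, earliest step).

Answer: 28 2

Derivation:
Step 1: prey: 25+7-5=27; pred: 11+5-2=14
Step 2: prey: 27+8-7=28; pred: 14+7-2=19
Step 3: prey: 28+8-10=26; pred: 19+10-3=26
Step 4: prey: 26+7-13=20; pred: 26+13-5=34
Step 5: prey: 20+6-13=13; pred: 34+13-6=41
Step 6: prey: 13+3-10=6; pred: 41+10-8=43
Step 7: prey: 6+1-5=2; pred: 43+5-8=40
Step 8: prey: 2+0-1=1; pred: 40+1-8=33
Max prey = 28 at step 2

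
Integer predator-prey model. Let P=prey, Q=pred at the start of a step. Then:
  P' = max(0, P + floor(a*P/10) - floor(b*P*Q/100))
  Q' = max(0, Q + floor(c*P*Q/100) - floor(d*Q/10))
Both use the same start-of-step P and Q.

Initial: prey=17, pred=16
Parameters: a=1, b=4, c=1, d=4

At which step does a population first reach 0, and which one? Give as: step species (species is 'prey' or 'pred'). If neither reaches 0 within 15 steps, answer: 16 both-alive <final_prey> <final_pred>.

Step 1: prey: 17+1-10=8; pred: 16+2-6=12
Step 2: prey: 8+0-3=5; pred: 12+0-4=8
Step 3: prey: 5+0-1=4; pred: 8+0-3=5
Step 4: prey: 4+0-0=4; pred: 5+0-2=3
Step 5: prey: 4+0-0=4; pred: 3+0-1=2
Step 6: prey: 4+0-0=4; pred: 2+0-0=2
Steps 7-15: state stable at prey=4, pred=2 (no change)
No extinction within 15 steps

Answer: 16 both-alive 4 2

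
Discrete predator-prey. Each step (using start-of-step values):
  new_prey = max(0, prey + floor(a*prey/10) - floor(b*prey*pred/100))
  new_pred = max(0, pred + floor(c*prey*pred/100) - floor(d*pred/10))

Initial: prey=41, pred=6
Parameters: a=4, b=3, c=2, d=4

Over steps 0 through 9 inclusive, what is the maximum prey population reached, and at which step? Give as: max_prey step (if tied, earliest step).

Step 1: prey: 41+16-7=50; pred: 6+4-2=8
Step 2: prey: 50+20-12=58; pred: 8+8-3=13
Step 3: prey: 58+23-22=59; pred: 13+15-5=23
Step 4: prey: 59+23-40=42; pred: 23+27-9=41
Step 5: prey: 42+16-51=7; pred: 41+34-16=59
Step 6: prey: 7+2-12=0; pred: 59+8-23=44
Step 7: prey: 0+0-0=0; pred: 44+0-17=27
Step 8: prey: 0+0-0=0; pred: 27+0-10=17
Step 9: prey: 0+0-0=0; pred: 17+0-6=11
Max prey = 59 at step 3

Answer: 59 3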